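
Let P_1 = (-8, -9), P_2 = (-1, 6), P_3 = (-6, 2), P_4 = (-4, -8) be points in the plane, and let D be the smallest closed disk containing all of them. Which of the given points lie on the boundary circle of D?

P_1, P_2

A smallest enclosing disk is always determined by at most three of the input points on its boundary.
The farthest pair is P_1–P_2 with squared distance 274. The circle on this segment as diameter has centre (-4.5, -1.5) and r² = 274/4 = 68.5.
Check P_3: distance² to centre = 14.5 ≤ 68.5, so it lies inside.
All remaining points lie in this disk, and no smaller disk contains both endpoints, so this is the minimum enclosing circle.
The points at distance exactly r from the centre are P_1, P_2 — 2 points.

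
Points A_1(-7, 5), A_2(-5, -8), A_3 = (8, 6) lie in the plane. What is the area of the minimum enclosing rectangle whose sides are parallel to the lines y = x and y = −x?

202.5

In coordinates u = x + y, v = x − y the rectangle is axis-aligned; the map (x,y)→(u,v) scales areas by 2.
u-values: -2, -13, 14; range = 14 − (-13) = 27.
v-values: -12, 3, 2; range = 3 − (-12) = 15.
Area = (27 × 15) / 2 = 202.5.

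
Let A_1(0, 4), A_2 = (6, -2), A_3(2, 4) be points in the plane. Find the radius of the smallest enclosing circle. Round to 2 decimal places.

Side lengths²: A_1A_2² = 72, A_1A_3² = 4, A_2A_3² = 52.
Since A_1A_2² = 72 ≥ 52 + 4 = 56, the angle opposite A_1A_2 is not acute, so the smallest enclosing circle has A_1A_2 as diameter.
Centre = midpoint of A_1A_2 = (3, 1), r² = 72/4 = 18.
r = √18 ≈ 4.24.

4.24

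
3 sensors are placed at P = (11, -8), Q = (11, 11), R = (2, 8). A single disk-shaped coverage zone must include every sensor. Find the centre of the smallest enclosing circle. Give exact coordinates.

(55/6, 1.5)

Side lengths²: PQ² = 361, PR² = 337, QR² = 90.
Since PQ² = 361 < 337 + 90 = 427, the triangle is acute, so the smallest enclosing circle is the circumcircle.
Circumcentre = (55/6, 1.5), r² = 1685/18.
Centre = (55/6, 1.5).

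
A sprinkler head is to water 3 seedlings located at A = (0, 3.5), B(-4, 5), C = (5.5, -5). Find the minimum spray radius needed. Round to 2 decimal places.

6.90

Side lengths²: AB² = 18.25, AC² = 102.5, BC² = 190.25.
Since BC² = 190.25 ≥ 102.5 + 18.25 = 120.75, the angle opposite BC is not acute, so the smallest enclosing circle has BC as diameter.
Centre = midpoint of BC = (0.75, 0), r² = 190.25/4 = 47.5625.
r = √(47.5625) ≈ 6.90.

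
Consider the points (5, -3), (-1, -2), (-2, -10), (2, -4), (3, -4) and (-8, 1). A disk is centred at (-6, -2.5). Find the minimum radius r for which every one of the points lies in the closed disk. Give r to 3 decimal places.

11.011

The required radius is the distance from (-6, -2.5) to the farthest point.
Squared distances: 121.25, 25.25, 72.25, 66.25, 83.25, 16.25.
Maximum is 121.25, attained at (5, -3).
r = √(121.25) ≈ 11.011.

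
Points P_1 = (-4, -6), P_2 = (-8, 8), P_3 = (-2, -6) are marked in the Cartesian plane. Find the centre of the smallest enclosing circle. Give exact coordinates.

(-5, 1)

Side lengths²: P_1P_2² = 212, P_1P_3² = 4, P_2P_3² = 232.
Since P_2P_3² = 232 ≥ 212 + 4 = 216, the angle opposite P_2P_3 is not acute, so the smallest enclosing circle has P_2P_3 as diameter.
Centre = midpoint of P_2P_3 = (-5, 1), r² = 232/4 = 58.
Centre = (-5, 1).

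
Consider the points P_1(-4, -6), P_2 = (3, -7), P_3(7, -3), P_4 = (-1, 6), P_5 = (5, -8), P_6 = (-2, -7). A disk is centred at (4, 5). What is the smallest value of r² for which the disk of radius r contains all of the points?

The required radius is the distance from (4, 5) to the farthest point.
Squared distances: 185, 145, 73, 26, 170, 180.
Maximum is 185, attained at P_1.

185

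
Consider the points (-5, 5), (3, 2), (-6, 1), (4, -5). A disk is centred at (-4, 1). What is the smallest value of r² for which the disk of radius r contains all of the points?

100

The required radius is the distance from (-4, 1) to the farthest point.
Squared distances: 17, 50, 4, 100.
Maximum is 100, attained at (4, -5).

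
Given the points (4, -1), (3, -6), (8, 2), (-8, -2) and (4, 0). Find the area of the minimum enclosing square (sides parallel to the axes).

256

The bounding box has width 16 and height 8.
An axis-aligned square enclosing the set must have side ≥ max(width, height).
So the minimum side is max(16, 8) = 16.
Area = 16² = 256.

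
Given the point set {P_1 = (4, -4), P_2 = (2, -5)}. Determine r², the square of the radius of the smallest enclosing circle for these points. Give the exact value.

The smallest circle enclosing two points has them as diameter endpoints.
Centre = midpoint = (3, -4.5); r² = |P_1P_2|²/4 = 5/4 = 1.25.

1.25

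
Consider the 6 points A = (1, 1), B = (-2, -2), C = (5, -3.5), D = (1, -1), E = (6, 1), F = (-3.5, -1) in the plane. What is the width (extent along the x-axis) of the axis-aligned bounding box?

max x = 6, min x = -3.5, so width = 9.5.

9.5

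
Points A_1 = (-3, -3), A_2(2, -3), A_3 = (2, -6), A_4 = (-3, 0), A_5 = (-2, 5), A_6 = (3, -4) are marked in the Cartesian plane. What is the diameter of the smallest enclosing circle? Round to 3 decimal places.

The farthest pair is A_3–A_5 with squared distance 137. The circle on this segment as diameter has centre (0, -0.5) and r² = 137/4 = 34.25.
Check A_1: distance² to centre = 15.25 ≤ 34.25, so it lies inside.
All remaining points lie in this disk, and no smaller disk contains both endpoints, so this is the minimum enclosing circle.
Diameter = 2r = 2√(34.25) ≈ 11.705.

11.705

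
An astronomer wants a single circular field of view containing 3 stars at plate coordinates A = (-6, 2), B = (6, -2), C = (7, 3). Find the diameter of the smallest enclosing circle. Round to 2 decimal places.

13.14

Side lengths²: AB² = 160, AC² = 170, BC² = 26.
Since AC² = 170 < 160 + 26 = 186, the triangle is acute, so the smallest enclosing circle is the circumcircle.
Circumcentre = (0.5625, 1.6875), r² = 43.1640625.
Diameter = 2r = 2√(43.1640625) ≈ 13.14.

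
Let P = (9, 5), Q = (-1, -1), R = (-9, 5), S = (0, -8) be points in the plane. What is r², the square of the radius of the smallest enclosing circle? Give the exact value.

15625/169

The minimum enclosing circle of a finite set is fixed by two of the points (as a diameter) or three (as a circumcircle).
The minimum enclosing circle is determined by three boundary points: P, R, S.
Their circumcentre is (0, 21/13) with r² = 15625/169.
The farthest remaining point Q is at distance² 1325/169 ≤ 15625/169.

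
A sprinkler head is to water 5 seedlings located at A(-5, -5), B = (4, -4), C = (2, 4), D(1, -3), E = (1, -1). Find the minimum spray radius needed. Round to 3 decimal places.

5.753

A smallest enclosing disk is always determined by at most three of the input points on its boundary.
The minimum enclosing circle is determined by three boundary points: A, B, C.
Their circumcentre is (-33/37, -36/37) with r² = 45305/1369.
The farthest remaining point D is at distance² 10525/1369 ≤ 45305/1369.
r = √(45305/1369) ≈ 5.753.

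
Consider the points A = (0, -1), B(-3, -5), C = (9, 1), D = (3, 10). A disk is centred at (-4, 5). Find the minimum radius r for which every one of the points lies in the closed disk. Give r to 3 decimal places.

13.601

The required radius is the distance from (-4, 5) to the farthest point.
Squared distances: 52, 101, 185, 74.
Maximum is 185, attained at C.
r = √185 ≈ 13.601.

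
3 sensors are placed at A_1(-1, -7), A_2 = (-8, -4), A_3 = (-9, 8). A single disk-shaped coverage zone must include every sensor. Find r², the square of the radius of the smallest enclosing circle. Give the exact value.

Side lengths²: A_1A_2² = 58, A_1A_3² = 289, A_2A_3² = 145.
Since A_1A_3² = 289 ≥ 145 + 58 = 203, the angle opposite A_1A_3 is not acute, so the smallest enclosing circle has A_1A_3 as diameter.
Centre = midpoint of A_1A_3 = (-5, 0.5), r² = 289/4 = 72.25.

72.25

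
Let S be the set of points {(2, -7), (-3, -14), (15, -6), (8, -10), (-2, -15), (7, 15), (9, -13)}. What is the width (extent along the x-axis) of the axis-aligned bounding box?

18

max x = 15, min x = -3, so width = 18.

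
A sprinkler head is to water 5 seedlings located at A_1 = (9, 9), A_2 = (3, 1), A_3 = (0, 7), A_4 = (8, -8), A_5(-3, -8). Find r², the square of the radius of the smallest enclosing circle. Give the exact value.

The farthest pair is A_1–A_5 with squared distance 433. The circle on this segment as diameter has centre (3, 0.5) and r² = 433/4 = 108.25.
Check A_2: distance² to centre = 0.25 ≤ 108.25, so it lies inside.
All remaining points lie in this disk, and no smaller disk contains both endpoints, so this is the minimum enclosing circle.

108.25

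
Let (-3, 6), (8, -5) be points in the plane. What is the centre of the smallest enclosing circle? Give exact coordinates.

The smallest circle enclosing two points has them as diameter endpoints.
Centre = midpoint = (2.5, 0.5); r² = |(-3, 6)−(8, -5)|²/4 = 242/4 = 60.5.
Centre = (2.5, 0.5).

(2.5, 0.5)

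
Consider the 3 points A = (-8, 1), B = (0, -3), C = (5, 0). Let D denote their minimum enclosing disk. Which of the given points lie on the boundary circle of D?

Side lengths²: AB² = 80, AC² = 170, BC² = 34.
Since AC² = 170 ≥ 80 + 34 = 114, the angle opposite AC is not acute, so the smallest enclosing circle has AC as diameter.
Centre = midpoint of AC = (-1.5, 0.5), r² = 170/4 = 42.5.
The points at distance exactly r from the centre are A, C — 2 points.

A, C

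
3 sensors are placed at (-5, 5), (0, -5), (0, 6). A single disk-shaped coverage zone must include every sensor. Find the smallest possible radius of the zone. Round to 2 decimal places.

5.70

Call the three points A, B, C in the order given.
Side lengths²: AB² = 125, AC² = 26, BC² = 121.
Since AB² = 125 < 121 + 26 = 147, the triangle is acute, so the smallest enclosing circle is the circumcircle.
Circumcentre = (-1.5, 0.5), r² = 32.5.
r = √(32.5) ≈ 5.70.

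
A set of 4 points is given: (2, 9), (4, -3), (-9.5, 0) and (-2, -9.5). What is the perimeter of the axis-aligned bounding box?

Width = max x − min x = 4 − (-9.5) = 13.5.
Height = max y − min y = 9 − (-9.5) = 18.5.
Perimeter = 2(13.5 + 18.5) = 64.

64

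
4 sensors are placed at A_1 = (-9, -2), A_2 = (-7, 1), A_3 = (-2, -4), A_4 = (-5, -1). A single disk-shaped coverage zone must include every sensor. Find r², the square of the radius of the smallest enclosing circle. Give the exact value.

13.78

The minimum enclosing circle is determined by three boundary points: A_1, A_2, A_3.
Their circumcentre is (-5.3, -2.3) with r² = 13.78.
The farthest remaining point A_4 is at distance² 1.78 ≤ 13.78.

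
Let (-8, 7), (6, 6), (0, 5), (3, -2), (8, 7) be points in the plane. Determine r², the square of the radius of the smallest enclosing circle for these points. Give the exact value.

The minimum enclosing circle is determined by three boundary points: (-8, 7), (3, -2), (8, 7).
Their circumcentre is (0, 50/9) with r² = 5353/81.
The farthest remaining point (6, 6) is at distance² 2932/81 ≤ 5353/81.

5353/81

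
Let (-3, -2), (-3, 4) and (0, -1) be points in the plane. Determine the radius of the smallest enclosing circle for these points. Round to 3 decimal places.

3.073

Call the three points A, B, C in the order given.
Side lengths²: AB² = 36, AC² = 10, BC² = 34.
Since AB² = 36 < 34 + 10 = 44, the triangle is acute, so the smallest enclosing circle is the circumcircle.
Circumcentre = (-7/3, 1), r² = 85/9.
r = √(85/9) ≈ 3.073.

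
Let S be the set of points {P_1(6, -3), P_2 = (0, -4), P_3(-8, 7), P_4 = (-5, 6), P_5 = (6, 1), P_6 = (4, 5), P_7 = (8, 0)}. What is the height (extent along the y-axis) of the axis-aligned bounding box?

11

max y = 7, min y = -4, so height = 11.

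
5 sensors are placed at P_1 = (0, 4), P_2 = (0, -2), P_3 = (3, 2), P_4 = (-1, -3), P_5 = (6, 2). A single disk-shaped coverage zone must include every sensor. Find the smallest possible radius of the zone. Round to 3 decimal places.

A smallest enclosing disk is always determined by at most three of the input points on its boundary.
The minimum enclosing circle is determined by three boundary points: P_1, P_4, P_5.
Their circumcentre is (45/22, 3/22) with r² = 4625/242.
The farthest remaining point P_2 is at distance² 2117/242 ≤ 4625/242.
r = √(4625/242) ≈ 4.372.

4.372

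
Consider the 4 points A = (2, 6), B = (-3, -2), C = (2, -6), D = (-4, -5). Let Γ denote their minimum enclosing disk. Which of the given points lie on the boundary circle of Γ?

A, C, D

A smallest enclosing disk is always determined by at most three of the input points on its boundary.
The minimum enclosing circle is determined by three boundary points: A, C, D.
Their circumcentre is (-1/12, 0) with r² = 5809/144.
The farthest remaining point B is at distance² 1801/144 ≤ 5809/144.
The points at distance exactly r from the centre are A, C, D — 3 points.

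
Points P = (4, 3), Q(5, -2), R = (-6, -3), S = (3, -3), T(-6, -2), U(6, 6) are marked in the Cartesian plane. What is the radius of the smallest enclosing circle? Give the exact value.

7.5

The minimum enclosing circle of a finite set is fixed by two of the points (as a diameter) or three (as a circumcircle).
The farthest pair is R–U with squared distance 225. The circle on this segment as diameter has centre (0, 1.5) and r² = 225/4 = 56.25.
Check P: distance² to centre = 18.25 ≤ 56.25, so it lies inside.
All remaining points lie in this disk, and no smaller disk contains both endpoints, so this is the minimum enclosing circle.
r = √(56.25) = 7.5.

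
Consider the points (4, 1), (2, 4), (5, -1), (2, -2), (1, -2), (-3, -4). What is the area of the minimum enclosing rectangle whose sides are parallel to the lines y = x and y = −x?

52

In coordinates u = x + y, v = x − y the rectangle is axis-aligned; the map (x,y)→(u,v) scales areas by 2.
u-values: 5, 6, 4, 0, -1, -7; range = 6 − (-7) = 13.
v-values: 3, -2, 6, 4, 3, 1; range = 6 − (-2) = 8.
Area = (13 × 8) / 2 = 52.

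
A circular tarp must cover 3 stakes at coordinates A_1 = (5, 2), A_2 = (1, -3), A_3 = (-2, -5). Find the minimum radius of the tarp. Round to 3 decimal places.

Side lengths²: A_1A_2² = 41, A_1A_3² = 98, A_2A_3² = 13.
Since A_1A_3² = 98 ≥ 41 + 13 = 54, the angle opposite A_1A_3 is not acute, so the smallest enclosing circle has A_1A_3 as diameter.
Centre = midpoint of A_1A_3 = (1.5, -1.5), r² = 98/4 = 24.5.
r = √(24.5) ≈ 4.950.

4.950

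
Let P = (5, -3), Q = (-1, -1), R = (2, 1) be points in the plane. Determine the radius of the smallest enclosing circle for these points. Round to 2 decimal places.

3.16

Side lengths²: PQ² = 40, PR² = 25, QR² = 13.
Since PQ² = 40 ≥ 25 + 13 = 38, the angle opposite PQ is not acute, so the smallest enclosing circle has PQ as diameter.
Centre = midpoint of PQ = (2, -2), r² = 40/4 = 10.
r = √10 ≈ 3.16.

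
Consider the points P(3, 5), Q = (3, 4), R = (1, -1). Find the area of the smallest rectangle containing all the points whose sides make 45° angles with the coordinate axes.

In coordinates u = x + y, v = x − y the rectangle is axis-aligned; the map (x,y)→(u,v) scales areas by 2.
u-values: 8, 7, 0; range = 8 − 0 = 8.
v-values: -2, -1, 2; range = 2 − (-2) = 4.
Area = (8 × 4) / 2 = 16.

16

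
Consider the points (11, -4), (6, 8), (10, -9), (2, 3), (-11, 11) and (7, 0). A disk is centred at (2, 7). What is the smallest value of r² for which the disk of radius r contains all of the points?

The required radius is the distance from (2, 7) to the farthest point.
Squared distances: 202, 17, 320, 16, 185, 74.
Maximum is 320, attained at (10, -9).

320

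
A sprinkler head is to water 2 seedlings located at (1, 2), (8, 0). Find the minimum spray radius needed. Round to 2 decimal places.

3.64

The smallest circle enclosing two points has them as diameter endpoints.
Centre = midpoint = (4.5, 1); r² = |(1, 2)−(8, 0)|²/4 = 53/4 = 13.25.
r = √(13.25) ≈ 3.64.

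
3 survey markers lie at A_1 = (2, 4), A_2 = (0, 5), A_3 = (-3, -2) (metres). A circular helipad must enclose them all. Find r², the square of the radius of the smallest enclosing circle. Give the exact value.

Side lengths²: A_1A_2² = 5, A_1A_3² = 61, A_2A_3² = 58.
Since A_1A_3² = 61 < 58 + 5 = 63, the triangle is acute, so the smallest enclosing circle is the circumcircle.
Circumcentre = (-23/34, 39/34), r² = 8845/578.

8845/578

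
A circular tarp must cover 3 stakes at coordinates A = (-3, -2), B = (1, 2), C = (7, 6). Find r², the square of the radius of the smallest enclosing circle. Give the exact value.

41

Side lengths²: AB² = 32, AC² = 164, BC² = 52.
Since AC² = 164 ≥ 52 + 32 = 84, the angle opposite AC is not acute, so the smallest enclosing circle has AC as diameter.
Centre = midpoint of AC = (2, 2), r² = 164/4 = 41.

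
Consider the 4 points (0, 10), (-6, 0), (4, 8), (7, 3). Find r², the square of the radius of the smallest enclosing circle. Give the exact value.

The minimum enclosing circle of a finite set is fixed by two of the points (as a diameter) or three (as a circumcircle).
The minimum enclosing circle is determined by three boundary points: (0, 10), (-6, 0), (7, 3).
Their circumcentre is (0.125, 3.125) with r² = 47.28125.
The farthest remaining point (4, 8) is at distance² 38.78125 ≤ 47.28125.

47.28125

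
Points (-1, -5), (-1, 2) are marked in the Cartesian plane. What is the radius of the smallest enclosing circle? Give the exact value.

The smallest circle enclosing two points has them as diameter endpoints.
Centre = midpoint = (-1, -1.5); r² = |(-1, -5)−(-1, 2)|²/4 = 49/4 = 12.25.
r = √(12.25) = 3.5.

3.5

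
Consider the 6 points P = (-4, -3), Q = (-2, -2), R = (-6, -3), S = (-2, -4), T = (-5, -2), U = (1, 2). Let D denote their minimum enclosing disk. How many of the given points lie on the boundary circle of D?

2

A smallest enclosing disk is always determined by at most three of the input points on its boundary.
The farthest pair is R–U with squared distance 74. The circle on this segment as diameter has centre (-2.5, -0.5) and r² = 74/4 = 18.5.
Check P: distance² to centre = 8.5 ≤ 18.5, so it lies inside.
All remaining points lie in this disk, and no smaller disk contains both endpoints, so this is the minimum enclosing circle.
The points at distance exactly r from the centre are R, U — 2 points.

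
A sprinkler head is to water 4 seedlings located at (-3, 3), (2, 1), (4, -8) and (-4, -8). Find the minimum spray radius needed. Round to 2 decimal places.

The minimum enclosing circle of a finite set is fixed by two of the points (as a diameter) or three (as a circumcircle).
The minimum enclosing circle is determined by three boundary points: (-3, 3), (4, -8), (-4, -8).
Their circumcentre is (0, -31/11) with r² = 5185/121.
The farthest remaining point (2, 1) is at distance² 2248/121 ≤ 5185/121.
r = √(5185/121) ≈ 6.55.

6.55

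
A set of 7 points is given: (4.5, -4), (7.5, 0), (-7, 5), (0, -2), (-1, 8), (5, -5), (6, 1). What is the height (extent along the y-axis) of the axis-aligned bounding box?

max y = 8, min y = -5, so height = 13.

13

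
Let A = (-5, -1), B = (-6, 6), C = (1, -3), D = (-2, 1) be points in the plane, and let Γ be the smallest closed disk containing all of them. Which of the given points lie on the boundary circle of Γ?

B, C

The minimum enclosing circle of a finite set is fixed by two of the points (as a diameter) or three (as a circumcircle).
The farthest pair is B–C with squared distance 130. The circle on this segment as diameter has centre (-2.5, 1.5) and r² = 130/4 = 32.5.
Check A: distance² to centre = 12.5 ≤ 32.5, so it lies inside.
All remaining points lie in this disk, and no smaller disk contains both endpoints, so this is the minimum enclosing circle.
The points at distance exactly r from the centre are B, C — 2 points.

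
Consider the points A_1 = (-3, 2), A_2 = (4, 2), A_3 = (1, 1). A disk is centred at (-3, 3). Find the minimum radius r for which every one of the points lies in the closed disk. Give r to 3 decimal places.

7.071

The required radius is the distance from (-3, 3) to the farthest point.
Squared distances: 1, 50, 20.
Maximum is 50, attained at A_2.
r = √50 ≈ 7.071.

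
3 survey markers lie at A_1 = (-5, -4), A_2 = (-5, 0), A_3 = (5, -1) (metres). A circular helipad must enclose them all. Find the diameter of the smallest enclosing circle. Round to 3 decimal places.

10.492

Side lengths²: A_1A_2² = 16, A_1A_3² = 109, A_2A_3² = 101.
Since A_1A_3² = 109 < 101 + 16 = 117, the triangle is acute, so the smallest enclosing circle is the circumcircle.
Circumcentre = (-0.15, -2), r² = 27.5225.
Diameter = 2r = 2√(27.5225) ≈ 10.492.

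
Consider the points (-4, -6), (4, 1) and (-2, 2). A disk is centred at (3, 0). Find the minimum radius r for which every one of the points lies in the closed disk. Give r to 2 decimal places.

The required radius is the distance from (3, 0) to the farthest point.
Squared distances: 85, 2, 29.
Maximum is 85, attained at (-4, -6).
r = √85 ≈ 9.22.

9.22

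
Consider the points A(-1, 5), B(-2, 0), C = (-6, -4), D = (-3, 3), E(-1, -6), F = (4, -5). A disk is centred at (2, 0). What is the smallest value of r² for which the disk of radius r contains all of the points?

The required radius is the distance from (2, 0) to the farthest point.
Squared distances: 34, 16, 80, 34, 45, 29.
Maximum is 80, attained at C.

80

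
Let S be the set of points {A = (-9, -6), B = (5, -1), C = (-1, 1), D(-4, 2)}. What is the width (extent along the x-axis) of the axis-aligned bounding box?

14

max x = 5, min x = -9, so width = 14.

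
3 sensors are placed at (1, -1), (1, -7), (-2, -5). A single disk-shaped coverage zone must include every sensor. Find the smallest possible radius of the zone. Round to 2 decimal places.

3.00

Call the three points A, B, C in the order given.
Side lengths²: AB² = 36, AC² = 25, BC² = 13.
Since AB² = 36 < 25 + 13 = 38, the triangle is acute, so the smallest enclosing circle is the circumcircle.
Circumcentre = (5/6, -4), r² = 325/36.
r = √(325/36) ≈ 3.00.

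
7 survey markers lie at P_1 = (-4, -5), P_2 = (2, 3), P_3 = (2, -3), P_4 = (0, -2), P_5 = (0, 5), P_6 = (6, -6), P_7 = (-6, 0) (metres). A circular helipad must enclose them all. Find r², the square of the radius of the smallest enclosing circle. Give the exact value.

The minimum enclosing circle is determined by three boundary points: P_5, P_6, P_7.
Their circumcentre is (0.59375, -1.8125) with r² = 46.7626953125.
The farthest remaining point P_1 is at distance² 31.2626953125 ≤ 46.7626953125.

46.7626953125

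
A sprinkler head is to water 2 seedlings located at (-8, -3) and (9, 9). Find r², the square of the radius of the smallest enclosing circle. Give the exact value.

108.25

The smallest circle enclosing two points has them as diameter endpoints.
Centre = midpoint = (0.5, 3); r² = |(-8, -3)−(9, 9)|²/4 = 433/4 = 108.25.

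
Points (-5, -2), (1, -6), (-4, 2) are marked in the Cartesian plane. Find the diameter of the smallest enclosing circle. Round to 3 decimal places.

9.434

Call the three points A, B, C in the order given.
Side lengths²: AB² = 52, AC² = 17, BC² = 89.
Since BC² = 89 ≥ 52 + 17 = 69, the angle opposite BC is not acute, so the smallest enclosing circle has BC as diameter.
Centre = midpoint of BC = (-1.5, -2), r² = 89/4 = 22.25.
Diameter = 2r = 2√(22.25) ≈ 9.434.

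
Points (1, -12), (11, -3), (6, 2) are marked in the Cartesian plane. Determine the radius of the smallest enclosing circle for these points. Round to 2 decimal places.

7.44

Call the three points A, B, C in the order given.
Side lengths²: AB² = 181, AC² = 221, BC² = 50.
Since AC² = 221 < 181 + 50 = 231, the triangle is acute, so the smallest enclosing circle is the circumcircle.
Circumcentre = (147/38, -195/38), r² = 40001/722.
r = √(40001/722) ≈ 7.44.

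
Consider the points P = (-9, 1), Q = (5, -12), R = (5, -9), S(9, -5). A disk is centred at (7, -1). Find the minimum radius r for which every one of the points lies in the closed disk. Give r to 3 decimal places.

16.125

The required radius is the distance from (7, -1) to the farthest point.
Squared distances: 260, 125, 68, 20.
Maximum is 260, attained at P.
r = √260 ≈ 16.125.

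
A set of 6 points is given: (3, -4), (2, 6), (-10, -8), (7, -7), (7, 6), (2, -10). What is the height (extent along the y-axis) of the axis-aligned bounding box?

16

max y = 6, min y = -10, so height = 16.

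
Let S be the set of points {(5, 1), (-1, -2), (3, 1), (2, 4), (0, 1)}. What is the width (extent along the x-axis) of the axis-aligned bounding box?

max x = 5, min x = -1, so width = 6.

6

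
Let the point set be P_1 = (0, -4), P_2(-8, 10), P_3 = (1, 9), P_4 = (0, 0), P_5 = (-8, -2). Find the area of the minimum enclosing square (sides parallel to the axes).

196

The bounding box has width 9 and height 14.
An axis-aligned square enclosing the set must have side ≥ max(width, height).
So the minimum side is max(9, 14) = 14.
Area = 14² = 196.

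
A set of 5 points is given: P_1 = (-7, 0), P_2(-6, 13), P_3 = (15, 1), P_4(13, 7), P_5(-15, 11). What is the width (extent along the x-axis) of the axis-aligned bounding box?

30

max x = 15, min x = -15, so width = 30.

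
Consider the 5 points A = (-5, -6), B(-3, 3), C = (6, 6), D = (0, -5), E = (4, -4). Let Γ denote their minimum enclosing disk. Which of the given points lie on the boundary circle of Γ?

A, C

By Welzl's lemma the MEC is supported by two points (diametrically opposite) or three points (on a circumcircle).
The farthest pair is A–C with squared distance 265. The circle on this segment as diameter has centre (0.5, 0) and r² = 265/4 = 66.25.
Check B: distance² to centre = 21.25 ≤ 66.25, so it lies inside.
All remaining points lie in this disk, and no smaller disk contains both endpoints, so this is the minimum enclosing circle.
The points at distance exactly r from the centre are A, C — 2 points.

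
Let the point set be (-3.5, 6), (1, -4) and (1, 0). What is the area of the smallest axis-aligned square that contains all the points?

The bounding box has width 4.5 and height 10.
An axis-aligned square enclosing the set must have side ≥ max(width, height).
So the minimum side is max(4.5, 10) = 10.
Area = 10² = 100.

100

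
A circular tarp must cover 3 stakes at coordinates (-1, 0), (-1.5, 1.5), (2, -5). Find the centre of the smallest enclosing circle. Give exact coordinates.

Call the three points A, B, C in the order given.
Side lengths²: AB² = 2.5, AC² = 34, BC² = 54.5.
Since BC² = 54.5 ≥ 34 + 2.5 = 36.5, the angle opposite BC is not acute, so the smallest enclosing circle has BC as diameter.
Centre = midpoint of BC = (0.25, -1.75), r² = 54.5/4 = 13.625.
Centre = (0.25, -1.75).

(0.25, -1.75)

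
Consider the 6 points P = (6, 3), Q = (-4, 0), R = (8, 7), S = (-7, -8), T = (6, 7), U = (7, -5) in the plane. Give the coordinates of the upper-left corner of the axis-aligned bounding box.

(-7, 7)

x-range [-7, 8], y-range [-8, 7].
The upper-left corner is (-7, 7).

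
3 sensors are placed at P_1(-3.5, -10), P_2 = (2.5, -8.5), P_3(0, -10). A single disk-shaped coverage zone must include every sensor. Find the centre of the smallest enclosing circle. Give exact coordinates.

Side lengths²: P_1P_2² = 38.25, P_1P_3² = 12.25, P_2P_3² = 8.5.
Since P_1P_2² = 38.25 ≥ 12.25 + 8.5 = 20.75, the angle opposite P_1P_2 is not acute, so the smallest enclosing circle has P_1P_2 as diameter.
Centre = midpoint of P_1P_2 = (-0.5, -9.25), r² = 38.25/4 = 9.5625.
Centre = (-0.5, -9.25).

(-0.5, -9.25)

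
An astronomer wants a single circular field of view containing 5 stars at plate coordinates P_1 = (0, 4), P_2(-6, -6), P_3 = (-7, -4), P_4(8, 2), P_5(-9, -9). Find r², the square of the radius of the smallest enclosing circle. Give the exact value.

102.5

By Welzl's lemma the MEC is supported by two points (diametrically opposite) or three points (on a circumcircle).
The farthest pair is P_4–P_5 with squared distance 410. The circle on this segment as diameter has centre (-0.5, -3.5) and r² = 410/4 = 102.5.
Check P_1: distance² to centre = 56.5 ≤ 102.5, so it lies inside.
All remaining points lie in this disk, and no smaller disk contains both endpoints, so this is the minimum enclosing circle.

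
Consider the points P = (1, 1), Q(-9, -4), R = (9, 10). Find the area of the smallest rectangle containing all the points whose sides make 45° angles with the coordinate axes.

In coordinates u = x + y, v = x − y the rectangle is axis-aligned; the map (x,y)→(u,v) scales areas by 2.
u-values: 2, -13, 19; range = 19 − (-13) = 32.
v-values: 0, -5, -1; range = 0 − (-5) = 5.
Area = (32 × 5) / 2 = 80.

80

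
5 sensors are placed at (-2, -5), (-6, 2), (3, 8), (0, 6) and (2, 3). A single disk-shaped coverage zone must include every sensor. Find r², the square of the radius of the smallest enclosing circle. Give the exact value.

The farthest pair is (-2, -5)–(3, 8) with squared distance 194. The circle on this segment as diameter has centre (0.5, 1.5) and r² = 194/4 = 48.5.
Check (-6, 2): distance² to centre = 42.5 ≤ 48.5, so it lies inside.
All remaining points lie in this disk, and no smaller disk contains both endpoints, so this is the minimum enclosing circle.

48.5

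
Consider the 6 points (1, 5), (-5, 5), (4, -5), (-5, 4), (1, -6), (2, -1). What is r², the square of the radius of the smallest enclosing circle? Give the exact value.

A smallest enclosing disk is always determined by at most three of the input points on its boundary.
The farthest pair is (-5, 5)–(4, -5) with squared distance 181. The circle on this segment as diameter has centre (-0.5, 0) and r² = 181/4 = 45.25.
Check (1, 5): distance² to centre = 27.25 ≤ 45.25, so it lies inside.
All remaining points lie in this disk, and no smaller disk contains both endpoints, so this is the minimum enclosing circle.

45.25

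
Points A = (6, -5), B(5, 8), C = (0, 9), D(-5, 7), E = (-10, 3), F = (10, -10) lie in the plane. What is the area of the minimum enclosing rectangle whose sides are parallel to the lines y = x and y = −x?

330

In coordinates u = x + y, v = x − y the rectangle is axis-aligned; the map (x,y)→(u,v) scales areas by 2.
u-values: 1, 13, 9, 2, -7, 0; range = 13 − (-7) = 20.
v-values: 11, -3, -9, -12, -13, 20; range = 20 − (-13) = 33.
Area = (20 × 33) / 2 = 330.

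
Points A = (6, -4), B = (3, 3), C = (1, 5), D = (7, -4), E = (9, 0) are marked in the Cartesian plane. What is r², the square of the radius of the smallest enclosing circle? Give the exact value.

The minimum enclosing circle of a finite set is fixed by two of the points (as a diameter) or three (as a circumcircle).
The farthest pair is C–D with squared distance 117. The circle on this segment as diameter has centre (4, 0.5) and r² = 117/4 = 29.25.
Check A: distance² to centre = 24.25 ≤ 29.25, so it lies inside.
All remaining points lie in this disk, and no smaller disk contains both endpoints, so this is the minimum enclosing circle.

29.25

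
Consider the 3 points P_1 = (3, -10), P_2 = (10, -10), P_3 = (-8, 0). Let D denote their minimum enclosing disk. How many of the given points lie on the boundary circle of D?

Side lengths²: P_1P_2² = 49, P_1P_3² = 221, P_2P_3² = 424.
Since P_2P_3² = 424 ≥ 221 + 49 = 270, the angle opposite P_2P_3 is not acute, so the smallest enclosing circle has P_2P_3 as diameter.
Centre = midpoint of P_2P_3 = (1, -5), r² = 424/4 = 106.
The points at distance exactly r from the centre are P_2, P_3 — 2 points.

2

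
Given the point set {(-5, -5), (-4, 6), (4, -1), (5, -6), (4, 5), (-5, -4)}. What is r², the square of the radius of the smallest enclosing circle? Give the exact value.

The minimum enclosing circle of a finite set is fixed by two of the points (as a diameter) or three (as a circumcircle).
The farthest pair is (-4, 6)–(5, -6) with squared distance 225. The circle on this segment as diameter has centre (0.5, 0) and r² = 225/4 = 56.25.
Check (-5, -5): distance² to centre = 55.25 ≤ 56.25, so it lies inside.
All remaining points lie in this disk, and no smaller disk contains both endpoints, so this is the minimum enclosing circle.

56.25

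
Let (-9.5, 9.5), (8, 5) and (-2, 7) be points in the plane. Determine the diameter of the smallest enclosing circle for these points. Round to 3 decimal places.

18.069

Call the three points A, B, C in the order given.
Side lengths²: AB² = 326.5, AC² = 62.5, BC² = 104.
Since AB² = 326.5 ≥ 104 + 62.5 = 166.5, the angle opposite AB is not acute, so the smallest enclosing circle has AB as diameter.
Centre = midpoint of AB = (-0.75, 7.25), r² = 326.5/4 = 81.625.
Diameter = 2r = 2√(81.625) ≈ 18.069.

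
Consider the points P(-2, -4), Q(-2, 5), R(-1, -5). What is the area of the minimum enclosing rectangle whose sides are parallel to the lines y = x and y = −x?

49.5

In coordinates u = x + y, v = x − y the rectangle is axis-aligned; the map (x,y)→(u,v) scales areas by 2.
u-values: -6, 3, -6; range = 3 − (-6) = 9.
v-values: 2, -7, 4; range = 4 − (-7) = 11.
Area = (9 × 11) / 2 = 49.5.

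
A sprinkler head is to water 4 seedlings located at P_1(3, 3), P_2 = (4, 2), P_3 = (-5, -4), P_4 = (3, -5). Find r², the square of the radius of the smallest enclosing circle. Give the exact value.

The minimum enclosing circle of a finite set is fixed by two of the points (as a diameter) or three (as a circumcircle).
The farthest pair is P_2–P_3 with squared distance 117. The circle on this segment as diameter has centre (-0.5, -1) and r² = 117/4 = 29.25.
Check P_1: distance² to centre = 28.25 ≤ 29.25, so it lies inside.
All remaining points lie in this disk, and no smaller disk contains both endpoints, so this is the minimum enclosing circle.

29.25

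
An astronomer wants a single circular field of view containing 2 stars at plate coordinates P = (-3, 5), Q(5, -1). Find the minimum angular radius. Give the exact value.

5

The smallest circle enclosing two points has them as diameter endpoints.
Centre = midpoint = (1, 2); r² = |PQ|²/4 = 100/4 = 25.
r = √25 = 5.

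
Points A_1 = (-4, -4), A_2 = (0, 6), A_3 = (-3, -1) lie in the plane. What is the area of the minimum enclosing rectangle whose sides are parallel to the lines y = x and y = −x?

42

In coordinates u = x + y, v = x − y the rectangle is axis-aligned; the map (x,y)→(u,v) scales areas by 2.
u-values: -8, 6, -4; range = 6 − (-8) = 14.
v-values: 0, -6, -2; range = 0 − (-6) = 6.
Area = (14 × 6) / 2 = 42.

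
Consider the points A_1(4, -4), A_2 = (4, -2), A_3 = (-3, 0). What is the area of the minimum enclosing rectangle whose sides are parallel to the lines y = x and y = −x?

27.5

In coordinates u = x + y, v = x − y the rectangle is axis-aligned; the map (x,y)→(u,v) scales areas by 2.
u-values: 0, 2, -3; range = 2 − (-3) = 5.
v-values: 8, 6, -3; range = 8 − (-3) = 11.
Area = (5 × 11) / 2 = 27.5.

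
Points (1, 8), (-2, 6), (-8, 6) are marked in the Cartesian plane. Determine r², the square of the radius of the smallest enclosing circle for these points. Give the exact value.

21.25

Call the three points A, B, C in the order given.
Side lengths²: AB² = 13, AC² = 85, BC² = 36.
Since AC² = 85 ≥ 36 + 13 = 49, the angle opposite AC is not acute, so the smallest enclosing circle has AC as diameter.
Centre = midpoint of AC = (-3.5, 7), r² = 85/4 = 21.25.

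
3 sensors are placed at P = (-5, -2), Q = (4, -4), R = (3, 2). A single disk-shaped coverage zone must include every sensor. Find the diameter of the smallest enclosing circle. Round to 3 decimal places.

9.646

Side lengths²: PQ² = 85, PR² = 80, QR² = 37.
Since PQ² = 85 < 80 + 37 = 117, the triangle is acute, so the smallest enclosing circle is the circumcircle.
Circumcentre = (-5/26, -21/13), r² = 15725/676.
Diameter = 2r = 2√(15725/676) ≈ 9.646.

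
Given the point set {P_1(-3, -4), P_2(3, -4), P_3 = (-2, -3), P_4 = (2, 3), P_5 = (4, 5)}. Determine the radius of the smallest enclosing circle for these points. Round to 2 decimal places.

The farthest pair is P_1–P_5 with squared distance 130. The circle on this segment as diameter has centre (0.5, 0.5) and r² = 130/4 = 32.5.
Check P_2: distance² to centre = 26.5 ≤ 32.5, so it lies inside.
All remaining points lie in this disk, and no smaller disk contains both endpoints, so this is the minimum enclosing circle.
r = √(32.5) ≈ 5.70.

5.70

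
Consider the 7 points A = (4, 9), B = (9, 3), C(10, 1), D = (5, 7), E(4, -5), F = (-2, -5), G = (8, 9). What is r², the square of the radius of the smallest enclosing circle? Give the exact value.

74

The minimum enclosing circle of a finite set is fixed by two of the points (as a diameter) or three (as a circumcircle).
The farthest pair is F–G with squared distance 296. The circle on this segment as diameter has centre (3, 2) and r² = 296/4 = 74.
Check A: distance² to centre = 50 ≤ 74, so it lies inside.
All remaining points lie in this disk, and no smaller disk contains both endpoints, so this is the minimum enclosing circle.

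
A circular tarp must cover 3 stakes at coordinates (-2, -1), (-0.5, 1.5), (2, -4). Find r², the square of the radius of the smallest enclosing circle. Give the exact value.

9.125

Call the three points A, B, C in the order given.
Side lengths²: AB² = 8.5, AC² = 25, BC² = 36.5.
Since BC² = 36.5 ≥ 25 + 8.5 = 33.5, the angle opposite BC is not acute, so the smallest enclosing circle has BC as diameter.
Centre = midpoint of BC = (0.75, -1.25), r² = 36.5/4 = 9.125.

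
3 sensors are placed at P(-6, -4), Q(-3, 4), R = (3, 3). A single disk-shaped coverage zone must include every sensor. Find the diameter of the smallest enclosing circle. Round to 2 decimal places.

11.40

Side lengths²: PQ² = 73, PR² = 130, QR² = 37.
Since PR² = 130 ≥ 73 + 37 = 110, the angle opposite PR is not acute, so the smallest enclosing circle has PR as diameter.
Centre = midpoint of PR = (-1.5, -0.5), r² = 130/4 = 32.5.
Diameter = 2r = 2√(32.5) ≈ 11.40.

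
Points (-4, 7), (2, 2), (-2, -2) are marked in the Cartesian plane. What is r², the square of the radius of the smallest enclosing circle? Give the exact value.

5185/242

Call the three points A, B, C in the order given.
Side lengths²: AB² = 61, AC² = 85, BC² = 32.
Since AC² = 85 < 61 + 32 = 93, the triangle is acute, so the smallest enclosing circle is the circumcircle.
Circumcentre = (-57/22, 57/22), r² = 5185/242.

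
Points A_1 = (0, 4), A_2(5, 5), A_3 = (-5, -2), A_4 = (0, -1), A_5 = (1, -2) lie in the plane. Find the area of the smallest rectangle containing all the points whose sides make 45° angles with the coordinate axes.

In coordinates u = x + y, v = x − y the rectangle is axis-aligned; the map (x,y)→(u,v) scales areas by 2.
u-values: 4, 10, -7, -1, -1; range = 10 − (-7) = 17.
v-values: -4, 0, -3, 1, 3; range = 3 − (-4) = 7.
Area = (17 × 7) / 2 = 59.5.

59.5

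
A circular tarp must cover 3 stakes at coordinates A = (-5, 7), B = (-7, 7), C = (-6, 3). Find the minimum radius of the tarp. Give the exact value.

2.125

Side lengths²: AB² = 4, AC² = 17, BC² = 17.
Since BC² = 17 < 17 + 4 = 21, the triangle is acute, so the smallest enclosing circle is the circumcircle.
Circumcentre = (-6, 5.125), r² = 4.515625.
r = √(4.515625) = 2.125.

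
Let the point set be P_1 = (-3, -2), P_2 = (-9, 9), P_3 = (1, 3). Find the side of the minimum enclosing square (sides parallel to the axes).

11

The bounding box has width 10 and height 11.
An axis-aligned square enclosing the set must have side ≥ max(width, height).
So the minimum side is max(10, 11) = 11.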